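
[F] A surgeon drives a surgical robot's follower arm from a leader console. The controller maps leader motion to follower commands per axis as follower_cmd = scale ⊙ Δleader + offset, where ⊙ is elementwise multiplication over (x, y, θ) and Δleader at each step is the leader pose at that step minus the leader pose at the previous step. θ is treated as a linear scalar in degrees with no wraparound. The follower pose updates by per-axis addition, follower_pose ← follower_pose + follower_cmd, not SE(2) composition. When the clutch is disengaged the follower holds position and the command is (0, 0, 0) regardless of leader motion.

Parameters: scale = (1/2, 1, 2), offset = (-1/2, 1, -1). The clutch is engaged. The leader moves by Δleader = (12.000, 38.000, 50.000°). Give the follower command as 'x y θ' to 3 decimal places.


axis x: 1/2·12.000 + -1/2 = 5.500
axis y: 1·38.000 + 1 = 39.000
axis θ: 2·50.000 + -1 = 99.000

5.500 39.000 99.000


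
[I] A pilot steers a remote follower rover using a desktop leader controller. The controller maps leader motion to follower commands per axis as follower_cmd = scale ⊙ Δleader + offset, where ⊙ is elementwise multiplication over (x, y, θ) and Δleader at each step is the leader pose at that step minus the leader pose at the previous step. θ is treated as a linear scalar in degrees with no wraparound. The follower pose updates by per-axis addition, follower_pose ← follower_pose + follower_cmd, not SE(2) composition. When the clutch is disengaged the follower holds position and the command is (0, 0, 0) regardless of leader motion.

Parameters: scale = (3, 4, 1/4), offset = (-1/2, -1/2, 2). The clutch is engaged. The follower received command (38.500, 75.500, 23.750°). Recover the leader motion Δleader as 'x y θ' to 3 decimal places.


axis x: (38.500 − -1/2) / (3) = 13.000
axis y: (75.500 − -1/2) / (4) = 19.000
axis θ: (23.750 − 2) / (1/4) = 87.000

13.000 19.000 87.000


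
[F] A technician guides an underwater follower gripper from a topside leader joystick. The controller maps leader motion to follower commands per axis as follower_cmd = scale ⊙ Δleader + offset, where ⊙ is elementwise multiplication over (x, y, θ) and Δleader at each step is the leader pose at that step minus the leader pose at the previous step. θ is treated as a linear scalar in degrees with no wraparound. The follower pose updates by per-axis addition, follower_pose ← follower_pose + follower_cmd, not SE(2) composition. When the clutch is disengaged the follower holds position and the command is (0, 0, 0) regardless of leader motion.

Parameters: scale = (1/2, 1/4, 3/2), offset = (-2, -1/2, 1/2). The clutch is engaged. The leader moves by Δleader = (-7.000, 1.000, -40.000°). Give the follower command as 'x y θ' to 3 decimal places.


axis x: 1/2·-7.000 + -2 = -5.500
axis y: 1/4·1.000 + -1/2 = -0.250
axis θ: 3/2·-40.000 + 1/2 = -59.500

-5.500 -0.250 -59.500


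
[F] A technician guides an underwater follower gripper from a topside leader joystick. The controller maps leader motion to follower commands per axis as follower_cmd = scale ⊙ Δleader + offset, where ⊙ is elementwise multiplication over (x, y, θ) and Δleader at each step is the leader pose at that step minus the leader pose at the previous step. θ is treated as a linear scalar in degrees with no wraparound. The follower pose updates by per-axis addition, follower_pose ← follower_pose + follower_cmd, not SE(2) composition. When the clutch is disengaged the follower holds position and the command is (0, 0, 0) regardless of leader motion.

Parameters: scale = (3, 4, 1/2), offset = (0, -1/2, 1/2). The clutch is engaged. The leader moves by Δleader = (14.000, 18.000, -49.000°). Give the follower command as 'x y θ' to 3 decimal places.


42.000 71.500 -24.000

axis x: 3·14.000 + 0 = 42.000
axis y: 4·18.000 + -1/2 = 71.500
axis θ: 1/2·-49.000 + 1/2 = -24.000


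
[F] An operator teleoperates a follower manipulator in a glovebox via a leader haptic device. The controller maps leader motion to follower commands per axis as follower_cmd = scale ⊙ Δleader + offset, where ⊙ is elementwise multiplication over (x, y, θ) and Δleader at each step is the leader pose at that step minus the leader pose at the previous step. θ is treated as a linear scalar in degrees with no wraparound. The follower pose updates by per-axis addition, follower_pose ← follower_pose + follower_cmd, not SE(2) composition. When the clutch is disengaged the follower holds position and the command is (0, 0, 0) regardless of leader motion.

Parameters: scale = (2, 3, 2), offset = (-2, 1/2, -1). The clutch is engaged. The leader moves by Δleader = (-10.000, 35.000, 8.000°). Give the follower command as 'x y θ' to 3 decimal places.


-22.000 105.500 15.000

axis x: 2·-10.000 + -2 = -22.000
axis y: 3·35.000 + 1/2 = 105.500
axis θ: 2·8.000 + -1 = 15.000


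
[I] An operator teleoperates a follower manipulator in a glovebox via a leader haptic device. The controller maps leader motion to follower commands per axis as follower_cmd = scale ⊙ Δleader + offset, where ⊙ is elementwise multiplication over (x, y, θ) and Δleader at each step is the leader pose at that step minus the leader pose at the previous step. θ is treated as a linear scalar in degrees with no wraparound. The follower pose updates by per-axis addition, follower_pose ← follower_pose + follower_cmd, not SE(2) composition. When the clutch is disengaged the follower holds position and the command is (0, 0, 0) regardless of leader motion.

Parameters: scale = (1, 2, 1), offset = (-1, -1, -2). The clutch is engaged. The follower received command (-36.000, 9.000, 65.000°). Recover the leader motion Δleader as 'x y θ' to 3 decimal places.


-35.000 5.000 67.000

axis x: (-36.000 − -1) / (1) = -35.000
axis y: (9.000 − -1) / (2) = 5.000
axis θ: (65.000 − -2) / (1) = 67.000


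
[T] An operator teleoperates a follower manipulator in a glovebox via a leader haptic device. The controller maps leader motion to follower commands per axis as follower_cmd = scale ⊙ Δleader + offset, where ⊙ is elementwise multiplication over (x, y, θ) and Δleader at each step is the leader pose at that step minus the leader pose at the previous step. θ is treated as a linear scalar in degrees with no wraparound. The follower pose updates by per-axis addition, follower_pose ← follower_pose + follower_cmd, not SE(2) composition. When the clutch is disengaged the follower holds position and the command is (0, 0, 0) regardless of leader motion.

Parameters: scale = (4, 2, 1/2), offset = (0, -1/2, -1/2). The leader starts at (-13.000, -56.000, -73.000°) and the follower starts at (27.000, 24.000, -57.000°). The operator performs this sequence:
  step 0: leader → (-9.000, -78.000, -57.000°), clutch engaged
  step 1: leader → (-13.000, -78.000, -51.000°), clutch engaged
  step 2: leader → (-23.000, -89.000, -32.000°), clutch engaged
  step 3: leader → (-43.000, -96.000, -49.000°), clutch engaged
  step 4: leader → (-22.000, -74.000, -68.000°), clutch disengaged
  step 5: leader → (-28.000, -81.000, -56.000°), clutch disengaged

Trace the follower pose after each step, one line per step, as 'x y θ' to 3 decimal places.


step 0: Δleader=(4.000, -22.000, 16.000°), engaged; cmd=(16.000, -44.500, 7.500°) → follower=(43.000, -20.500, -49.500°)
step 1: Δleader=(-4.000, 0.000, 6.000°), engaged; cmd=(-16.000, -0.500, 2.500°) → follower=(27.000, -21.000, -47.000°)
step 2: Δleader=(-10.000, -11.000, 19.000°), engaged; cmd=(-40.000, -22.500, 9.000°) → follower=(-13.000, -43.500, -38.000°)
step 3: Δleader=(-20.000, -7.000, -17.000°), engaged; cmd=(-80.000, -14.500, -9.000°) → follower=(-93.000, -58.000, -47.000°)
step 4: Δleader=(21.000, 22.000, -19.000°), disengaged; cmd=(0,0,0) → follower holds at (-93.000, -58.000, -47.000°)
step 5: Δleader=(-6.000, -7.000, 12.000°), disengaged; cmd=(0,0,0) → follower holds at (-93.000, -58.000, -47.000°)

43.000 -20.500 -49.500
27.000 -21.000 -47.000
-13.000 -43.500 -38.000
-93.000 -58.000 -47.000
-93.000 -58.000 -47.000
-93.000 -58.000 -47.000


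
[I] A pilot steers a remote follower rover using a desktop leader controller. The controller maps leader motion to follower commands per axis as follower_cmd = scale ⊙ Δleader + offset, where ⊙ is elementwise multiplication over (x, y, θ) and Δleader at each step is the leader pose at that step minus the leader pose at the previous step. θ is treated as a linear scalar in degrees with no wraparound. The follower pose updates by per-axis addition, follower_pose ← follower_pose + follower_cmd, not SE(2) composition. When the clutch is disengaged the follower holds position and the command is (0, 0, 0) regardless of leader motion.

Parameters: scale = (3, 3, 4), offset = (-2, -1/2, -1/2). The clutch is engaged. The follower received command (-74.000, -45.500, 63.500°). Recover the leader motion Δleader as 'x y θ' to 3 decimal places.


-24.000 -15.000 16.000

axis x: (-74.000 − -2) / (3) = -24.000
axis y: (-45.500 − -1/2) / (3) = -15.000
axis θ: (63.500 − -1/2) / (4) = 16.000


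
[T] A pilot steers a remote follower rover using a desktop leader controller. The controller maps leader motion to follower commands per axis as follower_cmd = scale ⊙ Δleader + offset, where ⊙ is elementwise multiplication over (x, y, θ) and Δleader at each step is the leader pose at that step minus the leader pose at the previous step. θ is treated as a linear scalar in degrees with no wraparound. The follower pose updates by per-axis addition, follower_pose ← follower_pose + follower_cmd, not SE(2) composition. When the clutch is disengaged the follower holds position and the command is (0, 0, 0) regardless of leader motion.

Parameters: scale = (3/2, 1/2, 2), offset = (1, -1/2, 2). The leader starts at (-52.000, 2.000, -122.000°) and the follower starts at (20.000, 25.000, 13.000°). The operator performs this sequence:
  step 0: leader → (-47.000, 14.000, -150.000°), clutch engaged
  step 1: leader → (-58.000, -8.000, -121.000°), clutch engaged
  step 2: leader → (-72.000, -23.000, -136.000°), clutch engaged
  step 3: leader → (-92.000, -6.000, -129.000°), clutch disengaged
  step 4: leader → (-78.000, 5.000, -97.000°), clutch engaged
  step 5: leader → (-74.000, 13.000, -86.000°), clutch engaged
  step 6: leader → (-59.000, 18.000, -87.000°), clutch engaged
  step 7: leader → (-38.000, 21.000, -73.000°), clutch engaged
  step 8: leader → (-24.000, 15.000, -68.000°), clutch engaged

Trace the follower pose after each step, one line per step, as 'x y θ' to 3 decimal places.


28.500 30.500 -41.000
13.000 19.000 19.000
-7.000 11.000 -9.000
-7.000 11.000 -9.000
15.000 16.000 57.000
22.000 19.500 81.000
45.500 21.500 81.000
78.000 22.500 111.000
100.000 19.000 123.000

step 0: Δleader=(5.000, 12.000, -28.000°), engaged; cmd=(8.500, 5.500, -54.000°) → follower=(28.500, 30.500, -41.000°)
step 1: Δleader=(-11.000, -22.000, 29.000°), engaged; cmd=(-15.500, -11.500, 60.000°) → follower=(13.000, 19.000, 19.000°)
step 2: Δleader=(-14.000, -15.000, -15.000°), engaged; cmd=(-20.000, -8.000, -28.000°) → follower=(-7.000, 11.000, -9.000°)
step 3: Δleader=(-20.000, 17.000, 7.000°), disengaged; cmd=(0,0,0) → follower holds at (-7.000, 11.000, -9.000°)
step 4: Δleader=(14.000, 11.000, 32.000°), engaged; cmd=(22.000, 5.000, 66.000°) → follower=(15.000, 16.000, 57.000°)
step 5: Δleader=(4.000, 8.000, 11.000°), engaged; cmd=(7.000, 3.500, 24.000°) → follower=(22.000, 19.500, 81.000°)
step 6: Δleader=(15.000, 5.000, -1.000°), engaged; cmd=(23.500, 2.000, 0.000°) → follower=(45.500, 21.500, 81.000°)
step 7: Δleader=(21.000, 3.000, 14.000°), engaged; cmd=(32.500, 1.000, 30.000°) → follower=(78.000, 22.500, 111.000°)
step 8: Δleader=(14.000, -6.000, 5.000°), engaged; cmd=(22.000, -3.500, 12.000°) → follower=(100.000, 19.000, 123.000°)


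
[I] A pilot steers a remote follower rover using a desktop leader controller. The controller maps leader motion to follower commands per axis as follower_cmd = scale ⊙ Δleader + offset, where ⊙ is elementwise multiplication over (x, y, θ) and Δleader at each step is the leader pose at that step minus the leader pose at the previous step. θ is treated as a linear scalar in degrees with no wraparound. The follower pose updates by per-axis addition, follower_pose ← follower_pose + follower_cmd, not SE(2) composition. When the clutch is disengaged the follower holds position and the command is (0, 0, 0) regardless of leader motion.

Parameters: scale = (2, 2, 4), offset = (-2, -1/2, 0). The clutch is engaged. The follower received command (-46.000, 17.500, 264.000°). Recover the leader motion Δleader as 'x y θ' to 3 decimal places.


axis x: (-46.000 − -2) / (2) = -22.000
axis y: (17.500 − -1/2) / (2) = 9.000
axis θ: (264.000 − 0) / (4) = 66.000

-22.000 9.000 66.000


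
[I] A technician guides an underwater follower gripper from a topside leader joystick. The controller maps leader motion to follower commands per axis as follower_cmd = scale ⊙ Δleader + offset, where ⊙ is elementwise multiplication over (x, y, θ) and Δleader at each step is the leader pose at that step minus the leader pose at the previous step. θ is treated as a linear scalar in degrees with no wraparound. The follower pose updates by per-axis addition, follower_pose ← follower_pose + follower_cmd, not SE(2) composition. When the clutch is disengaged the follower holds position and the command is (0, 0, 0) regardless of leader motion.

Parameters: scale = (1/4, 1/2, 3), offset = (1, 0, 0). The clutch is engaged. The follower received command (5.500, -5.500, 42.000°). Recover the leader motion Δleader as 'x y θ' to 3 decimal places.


18.000 -11.000 14.000

axis x: (5.500 − 1) / (1/4) = 18.000
axis y: (-5.500 − 0) / (1/2) = -11.000
axis θ: (42.000 − 0) / (3) = 14.000


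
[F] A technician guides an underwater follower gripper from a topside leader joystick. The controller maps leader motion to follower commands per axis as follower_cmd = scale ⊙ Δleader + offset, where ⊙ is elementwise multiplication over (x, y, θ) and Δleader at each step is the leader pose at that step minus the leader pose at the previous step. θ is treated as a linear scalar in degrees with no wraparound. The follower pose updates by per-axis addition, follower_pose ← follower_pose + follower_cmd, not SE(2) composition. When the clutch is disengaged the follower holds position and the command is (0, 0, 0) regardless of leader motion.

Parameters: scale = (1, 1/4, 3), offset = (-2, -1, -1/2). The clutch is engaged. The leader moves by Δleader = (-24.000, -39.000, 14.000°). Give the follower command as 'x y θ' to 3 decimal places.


axis x: 1·-24.000 + -2 = -26.000
axis y: 1/4·-39.000 + -1 = -10.750
axis θ: 3·14.000 + -1/2 = 41.500

-26.000 -10.750 41.500


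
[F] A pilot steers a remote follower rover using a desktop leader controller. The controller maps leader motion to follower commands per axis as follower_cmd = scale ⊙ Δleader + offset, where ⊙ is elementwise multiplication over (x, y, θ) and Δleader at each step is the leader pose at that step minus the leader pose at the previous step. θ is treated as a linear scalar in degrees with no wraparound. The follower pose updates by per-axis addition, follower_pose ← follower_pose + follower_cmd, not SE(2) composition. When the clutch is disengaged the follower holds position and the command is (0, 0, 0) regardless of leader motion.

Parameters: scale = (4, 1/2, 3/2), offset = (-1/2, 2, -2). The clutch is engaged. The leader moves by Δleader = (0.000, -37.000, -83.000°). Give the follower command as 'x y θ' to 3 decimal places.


-0.500 -16.500 -126.500

axis x: 4·0.000 + -1/2 = -0.500
axis y: 1/2·-37.000 + 2 = -16.500
axis θ: 3/2·-83.000 + -2 = -126.500


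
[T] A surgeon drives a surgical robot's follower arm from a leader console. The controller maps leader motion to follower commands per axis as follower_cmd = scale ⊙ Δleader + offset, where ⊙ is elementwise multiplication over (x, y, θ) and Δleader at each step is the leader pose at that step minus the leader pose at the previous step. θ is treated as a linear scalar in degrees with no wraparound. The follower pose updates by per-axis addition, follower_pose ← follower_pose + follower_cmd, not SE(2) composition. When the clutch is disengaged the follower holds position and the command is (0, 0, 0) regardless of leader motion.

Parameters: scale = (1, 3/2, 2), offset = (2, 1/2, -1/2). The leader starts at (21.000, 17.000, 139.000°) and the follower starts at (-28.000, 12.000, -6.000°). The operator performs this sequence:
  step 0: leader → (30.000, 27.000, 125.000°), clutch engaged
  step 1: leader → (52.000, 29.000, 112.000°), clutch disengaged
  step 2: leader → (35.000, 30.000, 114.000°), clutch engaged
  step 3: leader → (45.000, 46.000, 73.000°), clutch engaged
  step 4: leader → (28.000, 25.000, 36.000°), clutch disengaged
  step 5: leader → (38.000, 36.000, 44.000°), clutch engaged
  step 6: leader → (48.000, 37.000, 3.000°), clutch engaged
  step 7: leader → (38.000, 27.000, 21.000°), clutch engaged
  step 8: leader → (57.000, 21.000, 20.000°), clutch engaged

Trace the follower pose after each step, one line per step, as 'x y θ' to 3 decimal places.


step 0: Δleader=(9.000, 10.000, -14.000°), engaged; cmd=(11.000, 15.500, -28.500°) → follower=(-17.000, 27.500, -34.500°)
step 1: Δleader=(22.000, 2.000, -13.000°), disengaged; cmd=(0,0,0) → follower holds at (-17.000, 27.500, -34.500°)
step 2: Δleader=(-17.000, 1.000, 2.000°), engaged; cmd=(-15.000, 2.000, 3.500°) → follower=(-32.000, 29.500, -31.000°)
step 3: Δleader=(10.000, 16.000, -41.000°), engaged; cmd=(12.000, 24.500, -82.500°) → follower=(-20.000, 54.000, -113.500°)
step 4: Δleader=(-17.000, -21.000, -37.000°), disengaged; cmd=(0,0,0) → follower holds at (-20.000, 54.000, -113.500°)
step 5: Δleader=(10.000, 11.000, 8.000°), engaged; cmd=(12.000, 17.000, 15.500°) → follower=(-8.000, 71.000, -98.000°)
step 6: Δleader=(10.000, 1.000, -41.000°), engaged; cmd=(12.000, 2.000, -82.500°) → follower=(4.000, 73.000, -180.500°)
step 7: Δleader=(-10.000, -10.000, 18.000°), engaged; cmd=(-8.000, -14.500, 35.500°) → follower=(-4.000, 58.500, -145.000°)
step 8: Δleader=(19.000, -6.000, -1.000°), engaged; cmd=(21.000, -8.500, -2.500°) → follower=(17.000, 50.000, -147.500°)

-17.000 27.500 -34.500
-17.000 27.500 -34.500
-32.000 29.500 -31.000
-20.000 54.000 -113.500
-20.000 54.000 -113.500
-8.000 71.000 -98.000
4.000 73.000 -180.500
-4.000 58.500 -145.000
17.000 50.000 -147.500


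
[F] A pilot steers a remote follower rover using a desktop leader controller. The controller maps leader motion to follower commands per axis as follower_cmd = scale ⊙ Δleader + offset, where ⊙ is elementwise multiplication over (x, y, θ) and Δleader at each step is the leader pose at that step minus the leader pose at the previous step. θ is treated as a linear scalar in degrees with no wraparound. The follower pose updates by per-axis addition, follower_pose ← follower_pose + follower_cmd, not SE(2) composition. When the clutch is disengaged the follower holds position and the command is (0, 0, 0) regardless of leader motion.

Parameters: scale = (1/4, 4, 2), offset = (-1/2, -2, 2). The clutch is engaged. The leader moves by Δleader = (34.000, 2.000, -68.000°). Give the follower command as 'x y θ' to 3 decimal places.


axis x: 1/4·34.000 + -1/2 = 8.000
axis y: 4·2.000 + -2 = 6.000
axis θ: 2·-68.000 + 2 = -134.000

8.000 6.000 -134.000


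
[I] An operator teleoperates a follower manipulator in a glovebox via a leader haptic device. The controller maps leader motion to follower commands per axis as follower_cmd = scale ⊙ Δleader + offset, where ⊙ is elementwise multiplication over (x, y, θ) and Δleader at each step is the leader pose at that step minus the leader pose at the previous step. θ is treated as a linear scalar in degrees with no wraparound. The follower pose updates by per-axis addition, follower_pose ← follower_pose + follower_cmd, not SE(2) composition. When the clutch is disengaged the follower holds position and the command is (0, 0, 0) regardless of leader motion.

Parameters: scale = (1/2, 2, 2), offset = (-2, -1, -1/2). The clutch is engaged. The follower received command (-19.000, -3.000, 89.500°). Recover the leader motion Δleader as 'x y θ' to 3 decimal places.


axis x: (-19.000 − -2) / (1/2) = -34.000
axis y: (-3.000 − -1) / (2) = -1.000
axis θ: (89.500 − -1/2) / (2) = 45.000

-34.000 -1.000 45.000


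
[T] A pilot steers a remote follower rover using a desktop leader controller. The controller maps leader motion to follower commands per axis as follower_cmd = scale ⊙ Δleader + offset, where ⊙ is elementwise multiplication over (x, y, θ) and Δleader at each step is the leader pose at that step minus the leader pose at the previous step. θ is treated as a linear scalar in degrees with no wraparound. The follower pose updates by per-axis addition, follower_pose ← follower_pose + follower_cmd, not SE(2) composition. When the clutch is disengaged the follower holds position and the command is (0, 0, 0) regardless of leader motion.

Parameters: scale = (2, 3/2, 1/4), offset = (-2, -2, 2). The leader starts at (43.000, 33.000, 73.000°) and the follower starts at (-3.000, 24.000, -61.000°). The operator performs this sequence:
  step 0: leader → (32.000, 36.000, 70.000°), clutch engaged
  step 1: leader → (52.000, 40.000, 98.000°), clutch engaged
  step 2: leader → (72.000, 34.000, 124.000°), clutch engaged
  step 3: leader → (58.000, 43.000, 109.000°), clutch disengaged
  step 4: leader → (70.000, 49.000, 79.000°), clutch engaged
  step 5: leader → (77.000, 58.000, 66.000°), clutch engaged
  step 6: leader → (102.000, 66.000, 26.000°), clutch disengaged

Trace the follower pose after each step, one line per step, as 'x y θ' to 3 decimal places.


step 0: Δleader=(-11.000, 3.000, -3.000°), engaged; cmd=(-24.000, 2.500, 1.250°) → follower=(-27.000, 26.500, -59.750°)
step 1: Δleader=(20.000, 4.000, 28.000°), engaged; cmd=(38.000, 4.000, 9.000°) → follower=(11.000, 30.500, -50.750°)
step 2: Δleader=(20.000, -6.000, 26.000°), engaged; cmd=(38.000, -11.000, 8.500°) → follower=(49.000, 19.500, -42.250°)
step 3: Δleader=(-14.000, 9.000, -15.000°), disengaged; cmd=(0,0,0) → follower holds at (49.000, 19.500, -42.250°)
step 4: Δleader=(12.000, 6.000, -30.000°), engaged; cmd=(22.000, 7.000, -5.500°) → follower=(71.000, 26.500, -47.750°)
step 5: Δleader=(7.000, 9.000, -13.000°), engaged; cmd=(12.000, 11.500, -1.250°) → follower=(83.000, 38.000, -49.000°)
step 6: Δleader=(25.000, 8.000, -40.000°), disengaged; cmd=(0,0,0) → follower holds at (83.000, 38.000, -49.000°)

-27.000 26.500 -59.750
11.000 30.500 -50.750
49.000 19.500 -42.250
49.000 19.500 -42.250
71.000 26.500 -47.750
83.000 38.000 -49.000
83.000 38.000 -49.000


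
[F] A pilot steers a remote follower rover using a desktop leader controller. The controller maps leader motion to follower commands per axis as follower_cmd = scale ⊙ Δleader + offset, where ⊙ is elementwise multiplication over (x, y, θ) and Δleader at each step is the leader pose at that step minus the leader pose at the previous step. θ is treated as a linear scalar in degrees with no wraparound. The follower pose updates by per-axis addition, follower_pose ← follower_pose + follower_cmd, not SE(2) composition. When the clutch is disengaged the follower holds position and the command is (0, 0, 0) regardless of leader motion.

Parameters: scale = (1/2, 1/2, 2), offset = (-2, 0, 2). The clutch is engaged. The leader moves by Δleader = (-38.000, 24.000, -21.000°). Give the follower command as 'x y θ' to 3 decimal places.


-21.000 12.000 -40.000

axis x: 1/2·-38.000 + -2 = -21.000
axis y: 1/2·24.000 + 0 = 12.000
axis θ: 2·-21.000 + 2 = -40.000


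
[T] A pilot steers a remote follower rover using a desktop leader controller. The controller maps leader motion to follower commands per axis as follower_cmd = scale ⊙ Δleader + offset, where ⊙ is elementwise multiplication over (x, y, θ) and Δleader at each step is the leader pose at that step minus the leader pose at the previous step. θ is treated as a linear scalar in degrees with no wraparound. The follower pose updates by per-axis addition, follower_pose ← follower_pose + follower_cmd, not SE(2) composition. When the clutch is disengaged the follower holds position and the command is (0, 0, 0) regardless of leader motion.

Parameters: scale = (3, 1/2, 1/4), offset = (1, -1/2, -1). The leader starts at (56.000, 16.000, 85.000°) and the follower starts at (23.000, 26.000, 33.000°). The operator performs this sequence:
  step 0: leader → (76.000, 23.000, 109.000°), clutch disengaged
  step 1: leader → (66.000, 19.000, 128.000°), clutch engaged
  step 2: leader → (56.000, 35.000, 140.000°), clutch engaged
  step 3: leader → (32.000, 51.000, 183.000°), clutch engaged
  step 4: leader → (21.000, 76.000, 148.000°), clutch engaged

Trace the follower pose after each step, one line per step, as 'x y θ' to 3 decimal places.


step 0: Δleader=(20.000, 7.000, 24.000°), disengaged; cmd=(0,0,0) → follower holds at (23.000, 26.000, 33.000°)
step 1: Δleader=(-10.000, -4.000, 19.000°), engaged; cmd=(-29.000, -2.500, 3.750°) → follower=(-6.000, 23.500, 36.750°)
step 2: Δleader=(-10.000, 16.000, 12.000°), engaged; cmd=(-29.000, 7.500, 2.000°) → follower=(-35.000, 31.000, 38.750°)
step 3: Δleader=(-24.000, 16.000, 43.000°), engaged; cmd=(-71.000, 7.500, 9.750°) → follower=(-106.000, 38.500, 48.500°)
step 4: Δleader=(-11.000, 25.000, -35.000°), engaged; cmd=(-32.000, 12.000, -9.750°) → follower=(-138.000, 50.500, 38.750°)

23.000 26.000 33.000
-6.000 23.500 36.750
-35.000 31.000 38.750
-106.000 38.500 48.500
-138.000 50.500 38.750


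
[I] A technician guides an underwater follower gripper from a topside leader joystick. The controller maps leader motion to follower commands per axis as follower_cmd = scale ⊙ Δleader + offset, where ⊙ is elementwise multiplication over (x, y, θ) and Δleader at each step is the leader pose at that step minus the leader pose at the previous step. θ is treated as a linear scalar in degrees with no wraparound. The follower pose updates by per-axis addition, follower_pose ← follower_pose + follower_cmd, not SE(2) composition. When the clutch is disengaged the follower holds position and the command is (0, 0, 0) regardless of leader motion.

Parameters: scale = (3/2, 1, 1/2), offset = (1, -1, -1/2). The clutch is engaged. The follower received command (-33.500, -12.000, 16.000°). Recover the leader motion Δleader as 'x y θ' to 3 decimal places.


-23.000 -11.000 33.000

axis x: (-33.500 − 1) / (3/2) = -23.000
axis y: (-12.000 − -1) / (1) = -11.000
axis θ: (16.000 − -1/2) / (1/2) = 33.000


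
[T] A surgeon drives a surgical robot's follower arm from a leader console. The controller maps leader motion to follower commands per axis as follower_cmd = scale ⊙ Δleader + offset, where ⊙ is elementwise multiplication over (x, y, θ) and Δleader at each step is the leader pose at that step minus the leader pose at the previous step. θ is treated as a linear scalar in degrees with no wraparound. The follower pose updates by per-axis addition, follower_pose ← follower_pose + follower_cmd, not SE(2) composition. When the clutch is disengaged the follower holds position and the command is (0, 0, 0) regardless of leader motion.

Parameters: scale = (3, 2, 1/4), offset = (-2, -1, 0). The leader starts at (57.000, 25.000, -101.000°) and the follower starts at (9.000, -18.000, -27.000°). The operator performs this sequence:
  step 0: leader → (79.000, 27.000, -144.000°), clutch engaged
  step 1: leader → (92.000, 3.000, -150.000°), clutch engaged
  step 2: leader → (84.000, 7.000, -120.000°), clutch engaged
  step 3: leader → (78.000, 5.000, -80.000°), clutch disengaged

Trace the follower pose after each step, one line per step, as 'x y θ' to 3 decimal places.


step 0: Δleader=(22.000, 2.000, -43.000°), engaged; cmd=(64.000, 3.000, -10.750°) → follower=(73.000, -15.000, -37.750°)
step 1: Δleader=(13.000, -24.000, -6.000°), engaged; cmd=(37.000, -49.000, -1.500°) → follower=(110.000, -64.000, -39.250°)
step 2: Δleader=(-8.000, 4.000, 30.000°), engaged; cmd=(-26.000, 7.000, 7.500°) → follower=(84.000, -57.000, -31.750°)
step 3: Δleader=(-6.000, -2.000, 40.000°), disengaged; cmd=(0,0,0) → follower holds at (84.000, -57.000, -31.750°)

73.000 -15.000 -37.750
110.000 -64.000 -39.250
84.000 -57.000 -31.750
84.000 -57.000 -31.750


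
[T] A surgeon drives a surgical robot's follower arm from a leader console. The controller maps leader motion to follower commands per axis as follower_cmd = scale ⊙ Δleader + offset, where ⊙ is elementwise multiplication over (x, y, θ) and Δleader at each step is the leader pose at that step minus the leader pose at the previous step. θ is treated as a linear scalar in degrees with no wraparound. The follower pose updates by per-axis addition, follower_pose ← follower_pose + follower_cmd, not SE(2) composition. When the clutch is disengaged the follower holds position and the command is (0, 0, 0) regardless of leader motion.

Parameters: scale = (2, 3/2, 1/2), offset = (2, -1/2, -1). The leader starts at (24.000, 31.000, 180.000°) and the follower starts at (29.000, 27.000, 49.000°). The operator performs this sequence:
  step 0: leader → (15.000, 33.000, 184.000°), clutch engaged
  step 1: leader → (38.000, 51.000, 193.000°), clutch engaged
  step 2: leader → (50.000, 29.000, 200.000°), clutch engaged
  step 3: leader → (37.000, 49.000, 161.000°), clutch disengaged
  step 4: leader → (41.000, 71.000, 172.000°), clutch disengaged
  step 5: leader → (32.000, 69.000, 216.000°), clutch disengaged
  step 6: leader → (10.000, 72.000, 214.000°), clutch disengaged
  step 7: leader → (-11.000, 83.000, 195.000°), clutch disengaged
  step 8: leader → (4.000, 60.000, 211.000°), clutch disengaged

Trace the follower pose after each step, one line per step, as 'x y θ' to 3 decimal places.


13.000 29.500 50.000
61.000 56.000 53.500
87.000 22.500 56.000
87.000 22.500 56.000
87.000 22.500 56.000
87.000 22.500 56.000
87.000 22.500 56.000
87.000 22.500 56.000
87.000 22.500 56.000

step 0: Δleader=(-9.000, 2.000, 4.000°), engaged; cmd=(-16.000, 2.500, 1.000°) → follower=(13.000, 29.500, 50.000°)
step 1: Δleader=(23.000, 18.000, 9.000°), engaged; cmd=(48.000, 26.500, 3.500°) → follower=(61.000, 56.000, 53.500°)
step 2: Δleader=(12.000, -22.000, 7.000°), engaged; cmd=(26.000, -33.500, 2.500°) → follower=(87.000, 22.500, 56.000°)
step 3: Δleader=(-13.000, 20.000, -39.000°), disengaged; cmd=(0,0,0) → follower holds at (87.000, 22.500, 56.000°)
step 4: Δleader=(4.000, 22.000, 11.000°), disengaged; cmd=(0,0,0) → follower holds at (87.000, 22.500, 56.000°)
step 5: Δleader=(-9.000, -2.000, 44.000°), disengaged; cmd=(0,0,0) → follower holds at (87.000, 22.500, 56.000°)
step 6: Δleader=(-22.000, 3.000, -2.000°), disengaged; cmd=(0,0,0) → follower holds at (87.000, 22.500, 56.000°)
step 7: Δleader=(-21.000, 11.000, -19.000°), disengaged; cmd=(0,0,0) → follower holds at (87.000, 22.500, 56.000°)
step 8: Δleader=(15.000, -23.000, 16.000°), disengaged; cmd=(0,0,0) → follower holds at (87.000, 22.500, 56.000°)


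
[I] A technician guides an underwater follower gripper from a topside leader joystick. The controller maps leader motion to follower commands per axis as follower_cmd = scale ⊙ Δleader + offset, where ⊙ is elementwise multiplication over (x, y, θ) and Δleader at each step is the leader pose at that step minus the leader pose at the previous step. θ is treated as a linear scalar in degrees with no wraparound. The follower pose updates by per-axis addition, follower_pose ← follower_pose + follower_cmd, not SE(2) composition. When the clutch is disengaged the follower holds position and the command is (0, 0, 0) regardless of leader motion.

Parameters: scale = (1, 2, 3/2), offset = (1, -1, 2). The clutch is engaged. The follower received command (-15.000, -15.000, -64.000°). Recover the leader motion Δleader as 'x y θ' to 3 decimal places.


-16.000 -7.000 -44.000

axis x: (-15.000 − 1) / (1) = -16.000
axis y: (-15.000 − -1) / (2) = -7.000
axis θ: (-64.000 − 2) / (3/2) = -44.000


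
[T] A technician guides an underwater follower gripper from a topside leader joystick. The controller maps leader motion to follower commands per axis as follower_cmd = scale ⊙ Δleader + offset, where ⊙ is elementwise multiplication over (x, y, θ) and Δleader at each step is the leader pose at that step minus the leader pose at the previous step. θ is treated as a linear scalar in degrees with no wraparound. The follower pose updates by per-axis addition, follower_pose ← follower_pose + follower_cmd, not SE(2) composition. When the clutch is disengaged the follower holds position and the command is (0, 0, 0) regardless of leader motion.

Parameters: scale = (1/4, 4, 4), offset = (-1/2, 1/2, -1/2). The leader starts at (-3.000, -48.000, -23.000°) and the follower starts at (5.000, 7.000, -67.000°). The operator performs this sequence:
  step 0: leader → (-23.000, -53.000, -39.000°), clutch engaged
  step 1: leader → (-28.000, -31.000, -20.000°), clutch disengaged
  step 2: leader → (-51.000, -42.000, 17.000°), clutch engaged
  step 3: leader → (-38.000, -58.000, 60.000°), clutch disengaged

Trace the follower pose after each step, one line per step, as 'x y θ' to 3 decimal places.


-0.500 -12.500 -131.500
-0.500 -12.500 -131.500
-6.750 -56.000 16.000
-6.750 -56.000 16.000

step 0: Δleader=(-20.000, -5.000, -16.000°), engaged; cmd=(-5.500, -19.500, -64.500°) → follower=(-0.500, -12.500, -131.500°)
step 1: Δleader=(-5.000, 22.000, 19.000°), disengaged; cmd=(0,0,0) → follower holds at (-0.500, -12.500, -131.500°)
step 2: Δleader=(-23.000, -11.000, 37.000°), engaged; cmd=(-6.250, -43.500, 147.500°) → follower=(-6.750, -56.000, 16.000°)
step 3: Δleader=(13.000, -16.000, 43.000°), disengaged; cmd=(0,0,0) → follower holds at (-6.750, -56.000, 16.000°)


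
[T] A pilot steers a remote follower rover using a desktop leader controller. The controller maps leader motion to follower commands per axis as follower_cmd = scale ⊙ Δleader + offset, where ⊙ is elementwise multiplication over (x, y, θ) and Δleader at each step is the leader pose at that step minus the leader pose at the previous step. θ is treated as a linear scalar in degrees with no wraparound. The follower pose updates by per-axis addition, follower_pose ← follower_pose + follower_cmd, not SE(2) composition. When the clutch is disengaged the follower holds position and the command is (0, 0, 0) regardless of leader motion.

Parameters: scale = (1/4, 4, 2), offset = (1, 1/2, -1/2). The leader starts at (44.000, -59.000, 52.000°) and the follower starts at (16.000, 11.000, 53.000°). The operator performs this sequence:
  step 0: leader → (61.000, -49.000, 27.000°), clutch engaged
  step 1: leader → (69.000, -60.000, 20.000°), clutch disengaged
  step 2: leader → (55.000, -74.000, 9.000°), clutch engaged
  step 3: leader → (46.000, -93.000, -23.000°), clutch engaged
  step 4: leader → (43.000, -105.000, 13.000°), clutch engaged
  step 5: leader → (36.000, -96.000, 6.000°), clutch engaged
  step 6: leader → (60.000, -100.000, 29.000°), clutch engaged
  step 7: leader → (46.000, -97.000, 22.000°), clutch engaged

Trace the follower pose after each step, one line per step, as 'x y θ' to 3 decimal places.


step 0: Δleader=(17.000, 10.000, -25.000°), engaged; cmd=(5.250, 40.500, -50.500°) → follower=(21.250, 51.500, 2.500°)
step 1: Δleader=(8.000, -11.000, -7.000°), disengaged; cmd=(0,0,0) → follower holds at (21.250, 51.500, 2.500°)
step 2: Δleader=(-14.000, -14.000, -11.000°), engaged; cmd=(-2.500, -55.500, -22.500°) → follower=(18.750, -4.000, -20.000°)
step 3: Δleader=(-9.000, -19.000, -32.000°), engaged; cmd=(-1.250, -75.500, -64.500°) → follower=(17.500, -79.500, -84.500°)
step 4: Δleader=(-3.000, -12.000, 36.000°), engaged; cmd=(0.250, -47.500, 71.500°) → follower=(17.750, -127.000, -13.000°)
step 5: Δleader=(-7.000, 9.000, -7.000°), engaged; cmd=(-0.750, 36.500, -14.500°) → follower=(17.000, -90.500, -27.500°)
step 6: Δleader=(24.000, -4.000, 23.000°), engaged; cmd=(7.000, -15.500, 45.500°) → follower=(24.000, -106.000, 18.000°)
step 7: Δleader=(-14.000, 3.000, -7.000°), engaged; cmd=(-2.500, 12.500, -14.500°) → follower=(21.500, -93.500, 3.500°)

21.250 51.500 2.500
21.250 51.500 2.500
18.750 -4.000 -20.000
17.500 -79.500 -84.500
17.750 -127.000 -13.000
17.000 -90.500 -27.500
24.000 -106.000 18.000
21.500 -93.500 3.500


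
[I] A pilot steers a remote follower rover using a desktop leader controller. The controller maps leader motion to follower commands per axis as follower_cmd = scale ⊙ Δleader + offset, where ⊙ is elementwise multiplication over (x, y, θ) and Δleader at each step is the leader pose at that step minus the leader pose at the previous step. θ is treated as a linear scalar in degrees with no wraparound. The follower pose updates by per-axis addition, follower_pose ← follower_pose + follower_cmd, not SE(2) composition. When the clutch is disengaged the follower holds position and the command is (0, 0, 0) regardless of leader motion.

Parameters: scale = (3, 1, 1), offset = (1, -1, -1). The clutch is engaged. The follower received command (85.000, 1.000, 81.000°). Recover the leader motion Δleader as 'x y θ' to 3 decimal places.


axis x: (85.000 − 1) / (3) = 28.000
axis y: (1.000 − -1) / (1) = 2.000
axis θ: (81.000 − -1) / (1) = 82.000

28.000 2.000 82.000


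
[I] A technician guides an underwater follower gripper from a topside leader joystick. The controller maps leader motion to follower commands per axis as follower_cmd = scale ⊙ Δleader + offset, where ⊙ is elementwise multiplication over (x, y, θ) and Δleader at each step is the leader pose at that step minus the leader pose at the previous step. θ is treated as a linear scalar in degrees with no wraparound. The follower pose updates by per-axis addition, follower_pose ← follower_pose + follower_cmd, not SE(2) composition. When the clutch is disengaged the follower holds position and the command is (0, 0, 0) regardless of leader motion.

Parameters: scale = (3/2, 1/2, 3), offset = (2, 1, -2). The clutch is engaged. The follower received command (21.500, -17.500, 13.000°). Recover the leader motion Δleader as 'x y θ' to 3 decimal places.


axis x: (21.500 − 2) / (3/2) = 13.000
axis y: (-17.500 − 1) / (1/2) = -37.000
axis θ: (13.000 − -2) / (3) = 5.000

13.000 -37.000 5.000


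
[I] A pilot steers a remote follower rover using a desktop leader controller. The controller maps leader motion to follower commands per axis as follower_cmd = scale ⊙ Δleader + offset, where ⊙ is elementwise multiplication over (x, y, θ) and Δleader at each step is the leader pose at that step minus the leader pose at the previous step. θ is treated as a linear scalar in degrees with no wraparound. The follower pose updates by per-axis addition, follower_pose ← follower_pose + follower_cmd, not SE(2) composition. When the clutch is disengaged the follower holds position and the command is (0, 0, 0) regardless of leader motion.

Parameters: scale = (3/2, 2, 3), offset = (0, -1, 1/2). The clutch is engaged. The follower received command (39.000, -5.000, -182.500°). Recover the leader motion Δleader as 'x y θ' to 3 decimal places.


26.000 -2.000 -61.000

axis x: (39.000 − 0) / (3/2) = 26.000
axis y: (-5.000 − -1) / (2) = -2.000
axis θ: (-182.500 − 1/2) / (3) = -61.000


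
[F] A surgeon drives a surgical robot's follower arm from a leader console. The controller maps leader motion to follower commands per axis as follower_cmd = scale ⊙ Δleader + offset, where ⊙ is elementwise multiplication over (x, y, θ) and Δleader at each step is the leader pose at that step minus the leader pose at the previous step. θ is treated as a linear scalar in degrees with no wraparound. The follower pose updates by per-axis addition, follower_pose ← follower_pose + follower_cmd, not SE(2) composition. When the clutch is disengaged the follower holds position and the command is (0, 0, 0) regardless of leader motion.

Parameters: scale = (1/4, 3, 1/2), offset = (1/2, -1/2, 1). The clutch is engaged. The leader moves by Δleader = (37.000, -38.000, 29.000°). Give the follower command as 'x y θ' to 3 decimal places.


axis x: 1/4·37.000 + 1/2 = 9.750
axis y: 3·-38.000 + -1/2 = -114.500
axis θ: 1/2·29.000 + 1 = 15.500

9.750 -114.500 15.500
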